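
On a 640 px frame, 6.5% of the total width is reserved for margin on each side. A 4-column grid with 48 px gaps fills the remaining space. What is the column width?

Margins: 6.5% × 640 = 41.6 px each, so content = 640 − 83.2 = 556.8 px.
4 columns + 3 gaps: 4c + 3·48 = 556.8.
4c = 556.8 − 144 = 412.8, so c = 103.2 px.

103.2 px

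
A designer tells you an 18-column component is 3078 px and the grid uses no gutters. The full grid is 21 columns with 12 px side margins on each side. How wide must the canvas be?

3615 px

18c = 3078 → c = 171 px.
Total width: 2·12 + 21·171 = 3615 px.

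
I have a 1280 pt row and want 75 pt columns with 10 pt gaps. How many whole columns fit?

k columns need k·75 + (k−1)·10 = k·85 − 10.
k·85 − 10 ≤ 1280 → k ≤ 1290 / 85 ≈ 15.18, so k = 15.

15 columns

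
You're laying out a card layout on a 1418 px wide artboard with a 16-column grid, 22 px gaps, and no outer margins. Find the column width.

68 px

Subtracting 15 gaps of 22 leaves 1088 for 16 columns, so c = 68 px.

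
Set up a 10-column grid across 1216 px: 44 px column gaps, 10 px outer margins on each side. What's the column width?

Subtract both margins: 1216 − 2·10 = 1196 px.
1196 − 9·44 = 800; ÷10 gives c = 80 px.

80 px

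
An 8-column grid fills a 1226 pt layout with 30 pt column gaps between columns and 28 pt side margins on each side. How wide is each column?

120 pt

Subtract both margins: 1226 − 2·28 = 1170 pt.
1170 − 7·30 = 960; ÷8 gives c = 120 pt.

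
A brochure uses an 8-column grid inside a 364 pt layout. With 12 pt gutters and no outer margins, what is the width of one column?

Subtracting 7 gutters of 12 leaves 280 for 8 columns, so c = 35 pt.

35 pt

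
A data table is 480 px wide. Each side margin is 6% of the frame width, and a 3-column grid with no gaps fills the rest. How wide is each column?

140.8 px

480 × (1 − 2·6%) = 480 × 88% = 422.4 px for the columns.
3c = 422.4 → c = 140.8 px.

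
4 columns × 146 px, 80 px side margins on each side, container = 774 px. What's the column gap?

10 px

Subtract both margins: 774 − 2·80 = 614 px.
Columns use 584 px, leaving 30 px across 3 column gaps = 10 px each.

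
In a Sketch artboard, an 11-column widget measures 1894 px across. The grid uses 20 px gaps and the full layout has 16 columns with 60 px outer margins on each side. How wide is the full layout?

2884 px

11c + 10·20 = 1894 → 11c = 1694 → c = 154 px.
Adding margins, columns and gutters: 120 + 2464 + 300 = 2884 px.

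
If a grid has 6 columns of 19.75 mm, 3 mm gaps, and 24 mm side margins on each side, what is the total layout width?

181.5 mm

Adding margins, columns and gutters: 48 + 118.5 + 15 = 181.5 mm.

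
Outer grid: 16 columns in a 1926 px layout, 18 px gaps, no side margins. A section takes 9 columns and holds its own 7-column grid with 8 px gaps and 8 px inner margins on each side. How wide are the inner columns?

144.5 px

Subtracting 15 gaps of 18 leaves 1656 for 16 columns, so c = 103.5 px.
9-column span = 9·103.5 + 8·18 = 1075.5 px.
Inner content = 1075.5 − 2·8 = 1059.5 px.
1059.5 − 6·8 = 1011.5; ÷7 gives d = 144.5 px.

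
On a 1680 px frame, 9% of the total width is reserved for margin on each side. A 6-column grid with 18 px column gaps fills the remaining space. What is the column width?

Margins: 9% × 1680 = 151.2 px each, so content = 1680 − 302.4 = 1377.6 px.
6c + 5·18 = 1377.6 → 6c = 1287.6 → c = 214.6 px.

214.6 px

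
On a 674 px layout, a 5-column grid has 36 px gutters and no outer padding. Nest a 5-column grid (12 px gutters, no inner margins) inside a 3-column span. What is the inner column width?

68.4 px

Subtracting 4 gutters of 36 leaves 530 for 5 columns, so c = 106 px.
3 columns plus 2 gutters: 318 + 72 = 390 px.
5 columns + 4 gutters: 5d + 4·12 = 390.
5d = 390 − 48 = 342, so d = 68.4 px.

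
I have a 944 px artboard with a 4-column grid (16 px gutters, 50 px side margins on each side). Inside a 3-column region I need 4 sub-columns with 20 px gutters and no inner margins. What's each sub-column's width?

142.25 px

Inside the margins: 944 − 100 = 844 px.
844 − 3·16 = 796; ÷4 gives c = 199 px.
3-column span = 3·199 + 2·16 = 629 px.
4 columns + 3 gutters: 4d + 3·20 = 629.
4d = 629 − 60 = 569, so d = 142.25 px.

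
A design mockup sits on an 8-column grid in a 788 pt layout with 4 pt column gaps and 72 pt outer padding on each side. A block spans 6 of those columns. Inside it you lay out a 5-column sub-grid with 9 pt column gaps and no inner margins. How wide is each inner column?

89.2 pt

Inside the margins: 788 − 144 = 644 pt.
8 columns + 7 column gaps: 8c + 7·4 = 644.
8c = 644 − 28 = 616, so c = 77 pt.
6 columns plus 5 column gaps: 462 + 20 = 482 pt.
5d + 4·9 = 482 → 5d = 446 → d = 89.2 pt.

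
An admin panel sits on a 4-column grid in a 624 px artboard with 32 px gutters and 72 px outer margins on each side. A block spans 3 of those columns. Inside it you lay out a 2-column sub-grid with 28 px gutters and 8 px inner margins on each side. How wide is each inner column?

154 px

Subtract both margins: 624 − 2·72 = 480 px.
4 columns + 3 gutters: 4c + 3·32 = 480.
4c = 480 − 96 = 384, so c = 96 px.
3-column span = 3·96 + 2·32 = 352 px.
Inner content = 352 − 2·8 = 336 px.
Subtracting 1 gutter of 28 leaves 308 for 2 columns, so d = 154 px.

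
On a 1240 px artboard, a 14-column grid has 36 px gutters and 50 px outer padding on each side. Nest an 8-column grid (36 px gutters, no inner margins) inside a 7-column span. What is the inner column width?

37.5 px

Subtract both margins: 1240 − 2·50 = 1140 px.
1140 − 13·36 = 672; ÷14 gives c = 48 px.
7-column span = 7·48 + 6·36 = 552 px.
8d + 7·36 = 552 → 8d = 300 → d = 37.5 px.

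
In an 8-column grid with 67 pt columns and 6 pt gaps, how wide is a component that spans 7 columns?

505 pt

7-column span = 7·67 + 6·6 = 505 pt.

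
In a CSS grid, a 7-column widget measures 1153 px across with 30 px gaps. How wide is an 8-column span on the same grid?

1322 px

1153 − 6·30 = 973; ÷7 gives c = 139 px.
8-column span = 8·139 + 7·30 = 1322 px.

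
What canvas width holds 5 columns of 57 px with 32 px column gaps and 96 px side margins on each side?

Adding margins, columns and gutters: 192 + 285 + 128 = 605 px.

605 px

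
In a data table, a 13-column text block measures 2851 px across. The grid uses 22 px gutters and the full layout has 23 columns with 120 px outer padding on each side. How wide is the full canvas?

13c + 12·22 = 2851 → 13c = 2587 → c = 199 px.
Adding margins, columns and gutters: 240 + 4577 + 484 = 5301 px.

5301 px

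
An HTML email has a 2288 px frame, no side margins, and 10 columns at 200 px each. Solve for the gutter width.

32 px

10 columns take 10·200 = 2000 px; remaining 288 splits into 9 gutters.
g = 288 / 9 = 32 px.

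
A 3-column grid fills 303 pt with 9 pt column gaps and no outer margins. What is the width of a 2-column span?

3 columns + 2 column gaps: 3c + 2·9 = 303.
3c = 303 − 18 = 285, so c = 95 pt.
2-column span = 2·95 + 1·9 = 199 pt.

199 pt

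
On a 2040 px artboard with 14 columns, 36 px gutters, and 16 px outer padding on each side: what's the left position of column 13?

1768 px

Subtract both margins: 2040 − 2·16 = 2008 px.
Subtracting 13 gutters of 36 leaves 1540 for 14 columns, so c = 110 px.
Before column 13: the margin + 12 columns + 12 gutters.
Offset = 16 + 12·(110 + 36) = 16 + 1752 = 1768 px.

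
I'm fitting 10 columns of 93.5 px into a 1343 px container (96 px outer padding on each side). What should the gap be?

Inside the margins: 1343 − 192 = 1151 px.
10 columns take 10·93.5 = 935 px; remaining 216 splits into 9 gaps.
g = 216 / 9 = 24 px.

24 px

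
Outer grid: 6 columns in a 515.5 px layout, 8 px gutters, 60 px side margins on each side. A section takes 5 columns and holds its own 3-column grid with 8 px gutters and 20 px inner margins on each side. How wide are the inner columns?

Take off 120 px of margins, leaving 395.5 px.
6c + 5·8 = 395.5 → 6c = 355.5 → c = 59.25 px.
5-column span = 5·59.25 + 4·8 = 328.25 px.
Inner content = 328.25 − 2·20 = 288.25 px.
Subtracting 2 gutters of 8 leaves 272.25 for 3 columns, so d = 90.75 px.

90.75 px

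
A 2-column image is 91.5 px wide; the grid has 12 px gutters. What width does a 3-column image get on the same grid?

2c + 1·12 = 91.5 → 2c = 79.5 → c = 39.75 px.
3-column span = 3·39.75 + 2·12 = 143.25 px.

143.25 px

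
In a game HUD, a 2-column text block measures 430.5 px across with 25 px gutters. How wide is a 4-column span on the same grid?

886 px

2 columns + 1 gutter: 2c + 1·25 = 430.5.
2c = 430.5 − 25 = 405.5, so c = 202.75 px.
Span of 4: 4·202.75 + 3·25 = 811 + 75 = 886 px.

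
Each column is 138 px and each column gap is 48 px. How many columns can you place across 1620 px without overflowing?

8 columns

8 columns: 8·138 + 7·48 = 1440 px ≤ 1620.
9 columns: 1626 px > 1620. So 8.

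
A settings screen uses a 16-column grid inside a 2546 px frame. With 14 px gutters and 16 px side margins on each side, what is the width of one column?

144 px

Subtract both margins: 2546 − 2·16 = 2514 px.
Subtracting 15 gutters of 14 leaves 2304 for 16 columns, so c = 144 px.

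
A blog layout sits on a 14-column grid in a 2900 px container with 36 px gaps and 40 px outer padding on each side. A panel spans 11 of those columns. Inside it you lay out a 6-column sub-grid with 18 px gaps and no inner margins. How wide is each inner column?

Subtract both margins: 2900 − 2·40 = 2820 px.
14 columns + 13 gaps: 14c + 13·36 = 2820.
14c = 2820 − 468 = 2352, so c = 168 px.
11-column span = 11·168 + 10·36 = 2208 px.
6d + 5·18 = 2208 → 6d = 2118 → d = 353 px.

353 px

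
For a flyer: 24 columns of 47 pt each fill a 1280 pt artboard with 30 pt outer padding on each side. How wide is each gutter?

4 pt

Content width = 1280 − 2·30 = 1220 pt.
24 columns take 24·47 = 1128 pt; remaining 92 splits into 23 gutters.
g = 92 / 23 = 4 pt.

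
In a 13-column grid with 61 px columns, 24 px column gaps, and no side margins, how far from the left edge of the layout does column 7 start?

No margin, so column 7 starts at 6·(column + gutter) = 6·85 = 510 px.

510 px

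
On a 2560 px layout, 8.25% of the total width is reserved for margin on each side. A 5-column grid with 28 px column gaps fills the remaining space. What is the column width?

Margins: 8.25% × 2560 = 211.2 px each, so content = 2560 − 422.4 = 2137.6 px.
5c + 4·28 = 2137.6 → 5c = 2025.6 → c = 405.12 px.

405.12 px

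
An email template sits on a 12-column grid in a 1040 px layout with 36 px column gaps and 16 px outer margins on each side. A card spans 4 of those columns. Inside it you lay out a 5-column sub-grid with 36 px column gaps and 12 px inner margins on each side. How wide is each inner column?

Subtract both margins: 1040 − 2·16 = 1008 px.
12c + 11·36 = 1008 → 12c = 612 → c = 51 px.
Span of 4: 4·51 + 3·36 = 204 + 108 = 312 px.
Inner content = 312 − 2·12 = 288 px.
288 − 4·36 = 144; ÷5 gives d = 28.8 px.

28.8 px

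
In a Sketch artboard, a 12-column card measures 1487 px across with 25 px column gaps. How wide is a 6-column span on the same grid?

Subtracting 11 column gaps of 25 leaves 1212 for 12 columns, so c = 101 px.
6-column span = 6·101 + 5·25 = 731 px.

731 px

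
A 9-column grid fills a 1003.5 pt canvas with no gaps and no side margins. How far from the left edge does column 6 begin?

1003.5 / 9 = 111.5 pt per column.
No margin, so column 6 starts at 5·(column + gutter) = 5·111.5 = 557.5 pt.

557.5 pt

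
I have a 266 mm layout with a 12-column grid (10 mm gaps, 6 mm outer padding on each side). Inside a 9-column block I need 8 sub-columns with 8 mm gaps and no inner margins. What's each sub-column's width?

Take off 12 mm of margins, leaving 254 mm.
12c + 11·10 = 254 → 12c = 144 → c = 12 mm.
9 columns plus 8 gaps: 108 + 80 = 188 mm.
8 columns + 7 gaps: 8d + 7·8 = 188.
8d = 188 − 56 = 132, so d = 16.5 mm.

16.5 mm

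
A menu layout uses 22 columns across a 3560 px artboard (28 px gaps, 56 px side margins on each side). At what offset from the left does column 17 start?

Content = 3560 − 2·56 = 3448 px.
22 columns + 21 gaps: 22c + 21·28 = 3448.
22c = 3448 − 588 = 2860, so c = 130 px.
Column 17 starts at margin + 16·(column + gutter) = 56 + 16·158 = 2584 px.

2584 px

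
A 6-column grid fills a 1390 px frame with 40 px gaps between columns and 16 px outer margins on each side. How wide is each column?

Subtract both margins: 1390 − 2·16 = 1358 px.
Subtracting 5 gaps of 40 leaves 1158 for 6 columns, so c = 193 px.

193 px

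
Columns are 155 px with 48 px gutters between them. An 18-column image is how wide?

3606 px

18 columns plus 17 gutters: 2790 + 816 = 3606 px.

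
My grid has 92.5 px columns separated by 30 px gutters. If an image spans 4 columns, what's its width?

460 px

4 columns plus 3 gutters: 370 + 90 = 460 px.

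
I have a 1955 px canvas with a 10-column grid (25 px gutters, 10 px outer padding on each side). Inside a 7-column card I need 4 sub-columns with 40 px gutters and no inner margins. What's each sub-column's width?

306.75 px

Inside the margins: 1955 − 20 = 1935 px.
1935 − 9·25 = 1710; ÷10 gives c = 171 px.
7 columns plus 6 gutters: 1197 + 150 = 1347 px.
Subtracting 3 gutters of 40 leaves 1227 for 4 columns, so d = 306.75 px.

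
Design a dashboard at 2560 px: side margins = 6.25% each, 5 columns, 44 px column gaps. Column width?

412.8 px

Each margin = 6.25% of 2560 = 160 px; content = 2560 − 2·160 = 2240 px.
2240 − 4·44 = 2064; ÷5 gives c = 412.8 px.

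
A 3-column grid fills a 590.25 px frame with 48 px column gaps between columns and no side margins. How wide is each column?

3 columns + 2 column gaps: 3c + 2·48 = 590.25.
3c = 590.25 − 96 = 494.25, so c = 164.75 px.

164.75 px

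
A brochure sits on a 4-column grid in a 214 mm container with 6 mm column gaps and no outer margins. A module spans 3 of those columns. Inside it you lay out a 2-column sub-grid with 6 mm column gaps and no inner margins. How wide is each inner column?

76.5 mm

4c + 3·6 = 214 → 4c = 196 → c = 49 mm.
Span of 3: 3·49 + 2·6 = 147 + 12 = 159 mm.
Subtracting 1 column gap of 6 leaves 153 for 2 columns, so d = 76.5 mm.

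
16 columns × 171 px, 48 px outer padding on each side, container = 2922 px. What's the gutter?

Content width = 2922 − 2·48 = 2826 px.
Columns use 2736 px, leaving 90 px across 15 gutters = 6 px each.

6 px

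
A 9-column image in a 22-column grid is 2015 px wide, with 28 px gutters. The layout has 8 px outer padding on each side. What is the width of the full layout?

4982 px

9 columns + 8 gutters: 9c + 8·28 = 2015.
9c = 2015 − 224 = 1791, so c = 199 px.
Adding margins, columns and gutters: 16 + 4378 + 588 = 4982 px.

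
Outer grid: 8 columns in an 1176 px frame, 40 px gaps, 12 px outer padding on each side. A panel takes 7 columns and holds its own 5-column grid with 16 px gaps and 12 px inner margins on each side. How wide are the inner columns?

Inside the margins: 1176 − 24 = 1152 px.
8c + 7·40 = 1152 → 8c = 872 → c = 109 px.
7-column span = 7·109 + 6·40 = 1003 px.
Inner content = 1003 − 2·12 = 979 px.
Subtracting 4 gaps of 16 leaves 915 for 5 columns, so d = 183 px.

183 px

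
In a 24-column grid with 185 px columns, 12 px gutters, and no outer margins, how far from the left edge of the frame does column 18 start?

3349 px

No margin, so column 18 starts at 17·(column + gutter) = 17·197 = 3349 px.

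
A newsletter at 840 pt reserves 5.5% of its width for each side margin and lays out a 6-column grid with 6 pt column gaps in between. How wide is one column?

840 × (1 − 2·5.5%) = 840 × 89% = 747.6 pt for the columns.
6 columns + 5 column gaps: 6c + 5·6 = 747.6.
6c = 747.6 − 30 = 717.6, so c = 119.6 pt.

119.6 pt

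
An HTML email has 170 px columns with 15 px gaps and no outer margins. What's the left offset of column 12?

Before column 12: 11 columns + 11 gaps.
Offset = 11·(170 + 15) = 11·185 = 2035 px.

2035 px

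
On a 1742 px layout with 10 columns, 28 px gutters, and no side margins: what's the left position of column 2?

1742 − 9·28 = 1490; ÷10 gives c = 149 px.
No margin, so column 2 starts at 1·(column + gutter) = 1·177 = 177 px.

177 px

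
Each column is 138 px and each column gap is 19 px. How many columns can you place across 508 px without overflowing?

Each extra column adds 138 + 19 = 157 px.
(508 + 19) / 157 = 3.36, so 3 columns fit.

3 columns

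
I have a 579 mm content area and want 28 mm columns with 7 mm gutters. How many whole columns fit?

16 columns: 16·28 + 15·7 = 553 mm ≤ 579.
17 columns: 588 mm > 579. So 16.

16 columns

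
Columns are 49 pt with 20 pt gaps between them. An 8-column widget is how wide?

532 pt

8 columns plus 7 gaps: 392 + 140 = 532 pt.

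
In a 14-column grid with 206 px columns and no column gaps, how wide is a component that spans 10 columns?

2060 px

10-column span = 10·206 = 2060 px.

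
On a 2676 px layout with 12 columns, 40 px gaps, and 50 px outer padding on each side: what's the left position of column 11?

2230 px

Take off 100 px of margins, leaving 2576 px.
12 columns + 11 gaps: 12c + 11·40 = 2576.
12c = 2576 − 440 = 2136, so c = 178 px.
Column 11 starts at margin + 10·(column + gutter) = 50 + 10·218 = 2230 px.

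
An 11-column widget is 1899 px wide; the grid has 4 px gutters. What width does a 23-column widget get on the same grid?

3975 px

Subtracting 10 gutters of 4 leaves 1859 for 11 columns, so c = 169 px.
23-column span = 23·169 + 22·4 = 3975 px.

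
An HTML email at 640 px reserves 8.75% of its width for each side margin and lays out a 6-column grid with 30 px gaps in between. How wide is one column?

Each margin = 8.75% of 640 = 56 px; content = 640 − 2·56 = 528 px.
Subtracting 5 gaps of 30 leaves 378 for 6 columns, so c = 63 px.

63 px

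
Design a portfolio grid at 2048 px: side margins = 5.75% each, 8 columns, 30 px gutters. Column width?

200.31 px

Margins: 5.75% × 2048 = 117.76 px each, so content = 2048 − 235.52 = 1812.48 px.
8 columns + 7 gutters: 8c + 7·30 = 1812.48.
8c = 1812.48 − 210 = 1602.48, so c = 200.31 px.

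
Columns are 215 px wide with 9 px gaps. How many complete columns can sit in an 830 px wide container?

3 columns

k columns need k·215 + (k−1)·9 = k·224 − 9.
k·224 − 9 ≤ 830 → k ≤ 839 / 224 ≈ 3.75, so k = 3.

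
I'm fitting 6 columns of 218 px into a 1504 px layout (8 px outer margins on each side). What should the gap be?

Subtract both margins: 1504 − 2·8 = 1488 px.
6·218 + 5g = 1488 → 5g = 180 → g = 36 px.

36 px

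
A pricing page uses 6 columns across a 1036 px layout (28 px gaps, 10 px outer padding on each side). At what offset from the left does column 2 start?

Inside the margins: 1036 − 20 = 1016 px.
6c + 5·28 = 1016 → 6c = 876 → c = 146 px.
Column 2 starts at margin + 1·(column + gutter) = 10 + 1·174 = 184 px.

184 px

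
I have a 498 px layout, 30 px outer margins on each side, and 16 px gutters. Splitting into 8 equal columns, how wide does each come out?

40.75 px

Content width = 498 − 2·30 = 438 px.
8 columns + 7 gutters: 8c + 7·16 = 438.
8c = 438 − 112 = 326, so c = 40.75 px.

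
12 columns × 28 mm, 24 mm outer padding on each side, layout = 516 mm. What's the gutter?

Take off 48 mm of margins, leaving 468 mm.
12·28 + 11g = 468 → 11g = 132 → g = 12 mm.

12 mm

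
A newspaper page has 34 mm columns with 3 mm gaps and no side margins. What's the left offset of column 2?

Before column 2: 1 column + 1 gap.
Offset = 1·(34 + 3) = 1·37 = 37 mm.

37 mm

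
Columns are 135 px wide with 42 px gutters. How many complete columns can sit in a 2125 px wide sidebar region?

Each extra column adds 135 + 42 = 177 px.
(2125 + 42) / 177 = 12.24, so 12 columns fit.

12 columns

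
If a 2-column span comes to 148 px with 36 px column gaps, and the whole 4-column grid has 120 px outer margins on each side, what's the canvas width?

572 px

2c + 1·36 = 148 → 2c = 112 → c = 56 px.
Adding margins, columns and gutters: 240 + 224 + 108 = 572 px.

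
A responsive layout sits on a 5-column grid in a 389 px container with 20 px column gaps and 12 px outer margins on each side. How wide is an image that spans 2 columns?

134 px

Subtract both margins: 389 − 2·12 = 365 px.
5 columns + 4 column gaps: 5c + 4·20 = 365.
5c = 365 − 80 = 285, so c = 57 px.
2 columns plus 1 column gap: 114 + 20 = 134 px.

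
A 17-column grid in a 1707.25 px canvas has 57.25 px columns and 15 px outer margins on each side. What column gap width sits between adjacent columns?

44 px

Content width = 1707.25 − 2·15 = 1677.25 px.
17 columns take 17·57.25 = 973.25 px; remaining 704 splits into 16 column gaps.
g = 704 / 16 = 44 px.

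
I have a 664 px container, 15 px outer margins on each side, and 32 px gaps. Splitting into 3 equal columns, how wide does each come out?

Take off 30 px of margins, leaving 634 px.
3 columns + 2 gaps: 3c + 2·32 = 634.
3c = 634 − 64 = 570, so c = 190 px.

190 px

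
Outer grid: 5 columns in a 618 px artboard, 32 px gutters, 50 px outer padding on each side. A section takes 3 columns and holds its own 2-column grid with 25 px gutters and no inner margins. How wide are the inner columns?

136.5 px

Take off 100 px of margins, leaving 518 px.
5c + 4·32 = 518 → 5c = 390 → c = 78 px.
Span of 3: 3·78 + 2·32 = 234 + 64 = 298 px.
298 − 1·25 = 273; ÷2 gives d = 136.5 px.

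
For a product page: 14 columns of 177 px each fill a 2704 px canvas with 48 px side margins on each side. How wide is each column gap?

Subtract both margins: 2704 − 2·48 = 2608 px.
Columns use 2478 px, leaving 130 px across 13 column gaps = 10 px each.

10 px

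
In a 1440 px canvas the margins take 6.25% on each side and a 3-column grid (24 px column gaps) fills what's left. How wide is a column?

Margins: 6.25% × 1440 = 90 px each, so content = 1440 − 180 = 1260 px.
Subtracting 2 column gaps of 24 leaves 1212 for 3 columns, so c = 404 px.

404 px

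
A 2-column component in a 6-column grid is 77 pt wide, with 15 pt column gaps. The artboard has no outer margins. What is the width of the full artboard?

261 pt

77 − 1·15 = 62; ÷2 gives c = 31 pt.
Artboard = 6·31 + 5·15 = 186 + 75 = 261 pt.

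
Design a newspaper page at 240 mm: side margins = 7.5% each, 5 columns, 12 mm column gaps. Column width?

240 × (1 − 2·7.5%) = 240 × 85% = 204 mm for the columns.
204 − 4·12 = 156; ÷5 gives c = 31.2 mm.

31.2 mm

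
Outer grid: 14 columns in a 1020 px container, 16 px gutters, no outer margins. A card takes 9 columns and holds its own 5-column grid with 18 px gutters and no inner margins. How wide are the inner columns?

1020 − 13·16 = 812; ÷14 gives c = 58 px.
9 columns plus 8 gutters: 522 + 128 = 650 px.
5 columns + 4 gutters: 5d + 4·18 = 650.
5d = 650 − 72 = 578, so d = 115.6 px.

115.6 px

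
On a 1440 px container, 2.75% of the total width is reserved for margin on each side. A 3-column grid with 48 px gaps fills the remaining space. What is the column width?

421.6 px

1440 × (1 − 2·2.75%) = 1440 × 94.5% = 1360.8 px for the columns.
3 columns + 2 gaps: 3c + 2·48 = 1360.8.
3c = 1360.8 − 96 = 1264.8, so c = 421.6 px.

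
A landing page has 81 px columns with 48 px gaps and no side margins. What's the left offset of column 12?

1419 px

No margin, so column 12 starts at 11·(column + gutter) = 11·129 = 1419 px.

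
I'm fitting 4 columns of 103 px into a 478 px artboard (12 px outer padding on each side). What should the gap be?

14 px

Subtract both margins: 478 − 2·12 = 454 px.
Columns use 412 px, leaving 42 px across 3 gaps = 14 px each.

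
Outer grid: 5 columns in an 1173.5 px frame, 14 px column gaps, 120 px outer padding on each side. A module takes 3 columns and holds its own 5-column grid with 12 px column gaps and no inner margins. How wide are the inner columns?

Outer content = 1173.5 − 2·120 = 933.5 px.
933.5 − 4·14 = 877.5; ÷5 gives c = 175.5 px.
3-column span = 3·175.5 + 2·14 = 554.5 px.
Subtracting 4 column gaps of 12 leaves 506.5 for 5 columns, so d = 101.3 px.

101.3 px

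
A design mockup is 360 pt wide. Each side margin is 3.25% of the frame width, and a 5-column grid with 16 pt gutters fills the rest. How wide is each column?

54.52 pt

Margins: 3.25% × 360 = 11.7 pt each, so content = 360 − 23.4 = 336.6 pt.
5 columns + 4 gutters: 5c + 4·16 = 336.6.
5c = 336.6 − 64 = 272.6, so c = 54.52 pt.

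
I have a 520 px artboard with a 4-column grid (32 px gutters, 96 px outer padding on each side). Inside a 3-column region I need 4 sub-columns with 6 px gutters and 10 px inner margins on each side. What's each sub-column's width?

Inside the margins: 520 − 192 = 328 px.
4 columns + 3 gutters: 4c + 3·32 = 328.
4c = 328 − 96 = 232, so c = 58 px.
3 columns plus 2 gutters: 174 + 64 = 238 px.
Inner content = 238 − 2·10 = 218 px.
218 − 3·6 = 200; ÷4 gives d = 50 px.

50 px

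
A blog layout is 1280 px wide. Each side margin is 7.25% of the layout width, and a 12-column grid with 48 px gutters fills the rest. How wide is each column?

47.2 px

Margins: 7.25% × 1280 = 92.8 px each, so content = 1280 − 185.6 = 1094.4 px.
Subtracting 11 gutters of 48 leaves 566.4 for 12 columns, so c = 47.2 px.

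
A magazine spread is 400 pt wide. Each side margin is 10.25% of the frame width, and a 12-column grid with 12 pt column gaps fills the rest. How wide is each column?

Each margin = 10.25% of 400 = 41 pt; content = 400 − 2·41 = 318 pt.
318 − 11·12 = 186; ÷12 gives c = 15.5 pt.

15.5 pt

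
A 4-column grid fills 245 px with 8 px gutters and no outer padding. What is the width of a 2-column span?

Subtracting 3 gutters of 8 leaves 221 for 4 columns, so c = 55.25 px.
2-column span = 2·55.25 + 1·8 = 118.5 px.

118.5 px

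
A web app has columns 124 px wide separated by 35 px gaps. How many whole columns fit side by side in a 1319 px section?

k columns need k·124 + (k−1)·35 = k·159 − 35.
k·159 − 35 ≤ 1319 → k ≤ 1354 / 159 ≈ 8.52, so k = 8.

8 columns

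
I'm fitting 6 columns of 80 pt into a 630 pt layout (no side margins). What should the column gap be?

Columns use 480 pt, leaving 150 pt across 5 column gaps = 30 pt each.

30 pt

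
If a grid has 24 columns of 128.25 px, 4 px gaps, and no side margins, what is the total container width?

Summing: 3078 + 92 = 3170 px.

3170 px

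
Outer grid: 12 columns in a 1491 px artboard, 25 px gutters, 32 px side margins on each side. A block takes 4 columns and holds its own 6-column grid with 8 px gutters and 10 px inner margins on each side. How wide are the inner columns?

66.5 px

Take off 64 px of margins, leaving 1427 px.
1427 − 11·25 = 1152; ÷12 gives c = 96 px.
Span of 4: 4·96 + 3·25 = 384 + 75 = 459 px.
Inner content = 459 − 2·10 = 439 px.
Subtracting 5 gutters of 8 leaves 399 for 6 columns, so d = 66.5 px.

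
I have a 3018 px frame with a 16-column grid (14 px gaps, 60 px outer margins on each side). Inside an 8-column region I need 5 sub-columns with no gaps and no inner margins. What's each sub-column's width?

Inside the margins: 3018 − 120 = 2898 px.
16c + 15·14 = 2898 → 16c = 2688 → c = 168 px.
8 columns plus 7 gaps: 1344 + 98 = 1442 px.
5d = 1442 → d = 288.4 px.

288.4 px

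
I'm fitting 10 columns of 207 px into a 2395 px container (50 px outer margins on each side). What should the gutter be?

25 px

Content width = 2395 − 2·50 = 2295 px.
10·207 + 9g = 2295 → 9g = 225 → g = 25 px.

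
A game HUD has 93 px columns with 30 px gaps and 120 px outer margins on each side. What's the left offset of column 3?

366 px

Before column 3: the margin + 2 columns + 2 gaps.
Offset = 120 + 2·(93 + 30) = 120 + 246 = 366 px.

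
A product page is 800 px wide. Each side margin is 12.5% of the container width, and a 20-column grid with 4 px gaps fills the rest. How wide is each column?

Margins: 12.5% × 800 = 100 px each, so content = 800 − 200 = 600 px.
20 columns + 19 gaps: 20c + 19·4 = 600.
20c = 600 − 76 = 524, so c = 26.2 px.

26.2 px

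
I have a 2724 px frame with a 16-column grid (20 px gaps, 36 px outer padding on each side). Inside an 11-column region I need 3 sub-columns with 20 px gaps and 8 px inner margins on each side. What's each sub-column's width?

587 px

Outer content = 2724 − 2·36 = 2652 px.
16 columns + 15 gaps: 16c + 15·20 = 2652.
16c = 2652 − 300 = 2352, so c = 147 px.
11 columns plus 10 gaps: 1617 + 200 = 1817 px.
Inner content = 1817 − 2·8 = 1801 px.
Subtracting 2 gaps of 20 leaves 1761 for 3 columns, so d = 587 px.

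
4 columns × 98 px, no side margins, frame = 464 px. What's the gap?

4·98 + 3g = 464 → 3g = 72 → g = 24 px.

24 px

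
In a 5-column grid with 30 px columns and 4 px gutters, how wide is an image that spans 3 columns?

98 px

Span of 3: 3·30 + 2·4 = 90 + 8 = 98 px.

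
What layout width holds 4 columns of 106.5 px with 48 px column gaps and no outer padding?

Summing: 426 + 144 = 570 px.

570 px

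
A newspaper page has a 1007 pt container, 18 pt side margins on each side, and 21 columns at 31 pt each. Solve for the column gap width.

16 pt

Content width = 1007 − 2·18 = 971 pt.
Columns use 651 pt, leaving 320 pt across 20 column gaps = 16 pt each.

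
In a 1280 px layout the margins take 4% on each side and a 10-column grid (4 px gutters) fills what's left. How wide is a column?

114.16 px

Margins: 4% × 1280 = 51.2 px each, so content = 1280 − 102.4 = 1177.6 px.
10c + 9·4 = 1177.6 → 10c = 1141.6 → c = 114.16 px.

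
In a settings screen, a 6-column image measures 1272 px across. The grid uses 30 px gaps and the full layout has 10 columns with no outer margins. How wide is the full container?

2140 px

6 columns + 5 gaps: 6c + 5·30 = 1272.
6c = 1272 − 150 = 1122, so c = 187 px.
Total width: 10·187 + 9·30 = 2140 px.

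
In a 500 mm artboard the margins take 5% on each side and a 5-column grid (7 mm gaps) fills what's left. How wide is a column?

500 × (1 − 2·5%) = 500 × 90% = 450 mm for the columns.
450 − 4·7 = 422; ÷5 gives c = 84.4 mm.

84.4 mm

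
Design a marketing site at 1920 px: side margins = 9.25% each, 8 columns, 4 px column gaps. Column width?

192.1 px

1920 × (1 − 2·9.25%) = 1920 × 81.5% = 1564.8 px for the columns.
1564.8 − 7·4 = 1536.8; ÷8 gives c = 192.1 px.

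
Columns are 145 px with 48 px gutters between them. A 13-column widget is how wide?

Span of 13: 13·145 + 12·48 = 1885 + 576 = 2461 px.

2461 px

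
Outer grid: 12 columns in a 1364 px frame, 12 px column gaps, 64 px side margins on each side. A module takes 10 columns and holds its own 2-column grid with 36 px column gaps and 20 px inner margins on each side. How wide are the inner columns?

476 px

Subtract both margins: 1364 − 2·64 = 1236 px.
12 columns + 11 column gaps: 12c + 11·12 = 1236.
12c = 1236 − 132 = 1104, so c = 92 px.
10-column span = 10·92 + 9·12 = 1028 px.
Inner content = 1028 − 2·20 = 988 px.
Subtracting 1 column gap of 36 leaves 952 for 2 columns, so d = 476 px.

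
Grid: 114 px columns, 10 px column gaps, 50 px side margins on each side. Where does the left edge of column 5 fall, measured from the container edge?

546 px

Before column 5: the margin + 4 columns + 4 column gaps.
Offset = 50 + 4·(114 + 10) = 50 + 496 = 546 px.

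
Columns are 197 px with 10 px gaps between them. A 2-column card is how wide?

404 px

Span of 2: 2·197 + 1·10 = 394 + 10 = 404 px.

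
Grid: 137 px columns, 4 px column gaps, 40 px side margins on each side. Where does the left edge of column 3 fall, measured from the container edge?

Column 3 starts at margin + 2·(column + gutter) = 40 + 2·141 = 322 px.

322 px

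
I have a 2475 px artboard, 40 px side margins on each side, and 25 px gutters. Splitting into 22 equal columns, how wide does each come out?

85 px

Take off 80 px of margins, leaving 2395 px.
2395 − 21·25 = 1870; ÷22 gives c = 85 px.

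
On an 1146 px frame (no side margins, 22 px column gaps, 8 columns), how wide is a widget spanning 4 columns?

562 px

1146 − 7·22 = 992; ÷8 gives c = 124 px.
4 columns plus 3 column gaps: 496 + 66 = 562 px.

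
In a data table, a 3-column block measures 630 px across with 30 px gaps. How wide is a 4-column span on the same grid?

Subtracting 2 gaps of 30 leaves 570 for 3 columns, so c = 190 px.
4 columns plus 3 gaps: 760 + 90 = 850 px.

850 px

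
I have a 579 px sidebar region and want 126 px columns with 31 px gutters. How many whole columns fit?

3 columns

Each extra column adds 126 + 31 = 157 px.
(579 + 31) / 157 = 3.89, so 3 columns fit.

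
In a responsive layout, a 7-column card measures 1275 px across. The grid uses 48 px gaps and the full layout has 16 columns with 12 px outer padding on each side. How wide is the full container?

1275 − 6·48 = 987; ÷7 gives c = 141 px.
Adding margins, columns and gutters: 24 + 2256 + 720 = 3000 px.

3000 px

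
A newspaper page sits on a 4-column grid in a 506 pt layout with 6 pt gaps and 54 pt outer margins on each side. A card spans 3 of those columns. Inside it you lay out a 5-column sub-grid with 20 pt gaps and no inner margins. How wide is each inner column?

Subtract both margins: 506 − 2·54 = 398 pt.
398 − 3·6 = 380; ÷4 gives c = 95 pt.
3-column span = 3·95 + 2·6 = 297 pt.
Subtracting 4 gaps of 20 leaves 217 for 5 columns, so d = 43.4 pt.

43.4 pt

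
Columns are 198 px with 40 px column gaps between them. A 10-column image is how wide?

2340 px

10 columns plus 9 column gaps: 1980 + 360 = 2340 px.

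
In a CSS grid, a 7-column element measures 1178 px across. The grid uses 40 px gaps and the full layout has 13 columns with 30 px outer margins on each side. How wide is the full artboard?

Subtracting 6 gaps of 40 leaves 938 for 7 columns, so c = 134 px.
Total width: 2·30 + 13·134 + 12·40 = 2282 px.

2282 px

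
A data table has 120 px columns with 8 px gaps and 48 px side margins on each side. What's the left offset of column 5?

560 px

Each column+gutter stride is 128 px; 4 of them past the 48 px margin is 48 + 512 = 560 px.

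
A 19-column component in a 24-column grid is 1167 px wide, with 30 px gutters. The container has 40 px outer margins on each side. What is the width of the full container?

1562 px

19 columns + 18 gutters: 19c + 18·30 = 1167.
19c = 1167 − 540 = 627, so c = 33 px.
Total width: 2·40 + 24·33 + 23·30 = 1562 px.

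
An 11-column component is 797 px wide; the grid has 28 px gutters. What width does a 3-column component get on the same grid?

197 px

11c + 10·28 = 797 → 11c = 517 → c = 47 px.
Span of 3: 3·47 + 2·28 = 141 + 56 = 197 px.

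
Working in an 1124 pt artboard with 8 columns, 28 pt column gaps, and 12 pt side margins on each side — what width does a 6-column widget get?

818 pt

Take off 24 pt of margins, leaving 1100 pt.
1100 − 7·28 = 904; ÷8 gives c = 113 pt.
6 columns plus 5 column gaps: 678 + 140 = 818 pt.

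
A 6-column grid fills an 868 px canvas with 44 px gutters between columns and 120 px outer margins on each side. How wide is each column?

Inside the margins: 868 − 240 = 628 px.
628 − 5·44 = 408; ÷6 gives c = 68 px.

68 px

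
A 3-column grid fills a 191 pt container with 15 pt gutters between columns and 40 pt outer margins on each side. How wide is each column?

Subtract both margins: 191 − 2·40 = 111 pt.
Subtracting 2 gutters of 15 leaves 81 for 3 columns, so c = 27 pt.

27 pt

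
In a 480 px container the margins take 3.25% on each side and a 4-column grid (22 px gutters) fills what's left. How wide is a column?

95.7 px

Each margin = 3.25% of 480 = 15.6 px; content = 480 − 2·15.6 = 448.8 px.
4 columns + 3 gutters: 4c + 3·22 = 448.8.
4c = 448.8 − 66 = 382.8, so c = 95.7 px.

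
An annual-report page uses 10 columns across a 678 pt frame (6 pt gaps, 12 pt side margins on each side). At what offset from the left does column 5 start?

Take off 24 pt of margins, leaving 654 pt.
10c + 9·6 = 654 → 10c = 600 → c = 60 pt.
Before column 5: the margin + 4 columns + 4 gaps.
Offset = 12 + 4·(60 + 6) = 12 + 264 = 276 pt.

276 pt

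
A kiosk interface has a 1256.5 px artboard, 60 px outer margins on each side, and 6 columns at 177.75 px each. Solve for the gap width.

14 px

Inside the margins: 1256.5 − 120 = 1136.5 px.
6·177.75 + 5g = 1136.5 → 5g = 70 → g = 14 px.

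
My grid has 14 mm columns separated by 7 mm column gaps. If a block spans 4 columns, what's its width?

77 mm

4 columns plus 3 column gaps: 56 + 21 = 77 mm.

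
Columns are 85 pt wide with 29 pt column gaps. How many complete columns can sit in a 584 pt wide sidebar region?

5 columns

k columns need k·85 + (k−1)·29 = k·114 − 29.
k·114 − 29 ≤ 584 → k ≤ 613 / 114 ≈ 5.38, so k = 5.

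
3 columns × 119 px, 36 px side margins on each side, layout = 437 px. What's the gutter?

Inside the margins: 437 − 72 = 365 px.
3·119 + 2g = 365 → 2g = 8 → g = 4 px.

4 px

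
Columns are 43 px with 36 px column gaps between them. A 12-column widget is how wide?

Span of 12: 12·43 + 11·36 = 516 + 396 = 912 px.

912 px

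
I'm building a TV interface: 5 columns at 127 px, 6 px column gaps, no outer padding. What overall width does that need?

659 px

Layout = 5·127 + 4·6 = 635 + 24 = 659 px.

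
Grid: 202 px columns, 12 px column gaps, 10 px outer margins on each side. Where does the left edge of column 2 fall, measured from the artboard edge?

224 px

Before column 2: the margin + 1 column + 1 column gap.
Offset = 10 + 1·(202 + 12) = 10 + 214 = 224 px.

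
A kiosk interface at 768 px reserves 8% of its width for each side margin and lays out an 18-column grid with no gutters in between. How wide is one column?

35.84 px

Each margin = 8% of 768 = 61.44 px; content = 768 − 2·61.44 = 645.12 px.
645.12 / 18 = 35.84 px per column.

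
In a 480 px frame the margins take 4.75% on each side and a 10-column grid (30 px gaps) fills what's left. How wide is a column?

Each margin = 4.75% of 480 = 22.8 px; content = 480 − 2·22.8 = 434.4 px.
Subtracting 9 gaps of 30 leaves 164.4 for 10 columns, so c = 16.44 px.

16.44 px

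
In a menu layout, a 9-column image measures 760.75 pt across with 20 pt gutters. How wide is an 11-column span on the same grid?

9 columns + 8 gutters: 9c + 8·20 = 760.75.
9c = 760.75 − 160 = 600.75, so c = 66.75 pt.
Span of 11: 11·66.75 + 10·20 = 734.25 + 200 = 934.25 pt.

934.25 pt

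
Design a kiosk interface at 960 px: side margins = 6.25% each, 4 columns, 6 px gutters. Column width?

Margins: 6.25% × 960 = 60 px each, so content = 960 − 120 = 840 px.
Subtracting 3 gutters of 6 leaves 822 for 4 columns, so c = 205.5 px.

205.5 px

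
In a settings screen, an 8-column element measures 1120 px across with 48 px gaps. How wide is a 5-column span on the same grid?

682 px

1120 − 7·48 = 784; ÷8 gives c = 98 px.
Span of 5: 5·98 + 4·48 = 490 + 192 = 682 px.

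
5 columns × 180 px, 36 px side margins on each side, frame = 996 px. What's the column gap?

Subtract both margins: 996 − 2·36 = 924 px.
Columns use 900 px, leaving 24 px across 4 column gaps = 6 px each.

6 px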